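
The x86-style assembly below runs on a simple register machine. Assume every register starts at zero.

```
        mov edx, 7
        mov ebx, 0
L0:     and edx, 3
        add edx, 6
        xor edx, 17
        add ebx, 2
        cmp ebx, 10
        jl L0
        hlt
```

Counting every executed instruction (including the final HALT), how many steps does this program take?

33

mov edx, 7 → edx=7
mov ebx, 0 → ebx=0
and edx, 3 → edx=7&3=3
add edx, 6 → edx=3+6=9
xor edx, 17 → edx=9^17=24
add ebx, 2 → ebx=0+2=2
cmp ebx, 10  (cmp 2,10)
jl L0: taken
and edx, 3 → edx=24&3=0
add edx, 6 → edx=0+6=6
xor edx, 17 → edx=6^17=23
add ebx, 2 → ebx=2+2=4
cmp ebx, 10  (cmp 4,10)
jl L0: taken
and edx, 3 → edx=23&3=3
add edx, 6 → edx=3+6=9
xor edx, 17 → edx=9^17=24
add ebx, 2 → ebx=4+2=6
cmp ebx, 10  (cmp 6,10)
jl L0: taken
and edx, 3 → edx=24&3=0
add edx, 6 → edx=0+6=6
xor edx, 17 → edx=6^17=23
add ebx, 2 → ebx=6+2=8
cmp ebx, 10  (cmp 8,10)
jl L0: taken
and edx, 3 → edx=23&3=3
add edx, 6 → edx=3+6=9
xor edx, 17 → edx=9^17=24
add ebx, 2 → ebx=8+2=10
cmp ebx, 10  (cmp 10,10)
jl L0: not taken
halt.
Total executed instructions: 33.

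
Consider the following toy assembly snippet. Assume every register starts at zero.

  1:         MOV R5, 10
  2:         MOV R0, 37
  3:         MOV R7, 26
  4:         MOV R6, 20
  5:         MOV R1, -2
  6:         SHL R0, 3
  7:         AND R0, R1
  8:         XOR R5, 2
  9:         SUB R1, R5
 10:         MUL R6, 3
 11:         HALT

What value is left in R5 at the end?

8

R5=10
R0=37
R7=26
R6=20
R1=-2
R0=37<<3=296
R0=296&(-2)=296
R5=10^2=8
R1=(-2)-8=-10
R6=20*3=60
halt.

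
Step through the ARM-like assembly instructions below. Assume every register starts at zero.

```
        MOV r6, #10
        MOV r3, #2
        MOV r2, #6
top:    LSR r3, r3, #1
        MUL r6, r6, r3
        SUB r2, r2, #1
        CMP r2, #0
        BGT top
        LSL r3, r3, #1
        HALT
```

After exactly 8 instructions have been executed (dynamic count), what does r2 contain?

5

after MOV r6, #10: r6=10
after MOV r3, #2: r3=2
after MOV r2, #6: r2=6
after LSR r3, r3, #1: r3=2>>1=1
after MUL r6, r6, r3: r6=10*1=10
after SUB r2, r2, #1: r2=6-1=5
CMP r2, #0  (cmp 5,0)
BGT top: taken
After step 8: r2 = 5.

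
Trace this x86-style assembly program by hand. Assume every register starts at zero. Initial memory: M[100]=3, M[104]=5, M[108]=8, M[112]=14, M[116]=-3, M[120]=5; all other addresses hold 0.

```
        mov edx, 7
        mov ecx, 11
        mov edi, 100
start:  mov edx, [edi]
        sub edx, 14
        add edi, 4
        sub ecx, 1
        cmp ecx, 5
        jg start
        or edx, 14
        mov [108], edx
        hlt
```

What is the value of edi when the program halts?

mov edx, 7 → edx=7
mov ecx, 11 → ecx=11
mov edi, 100 → edi=100
mov edx, [edi] → edx=M[100]=3
sub edx, 14 → edx=3-14=-11
add edi, 4 → edi=100+4=104
sub ecx, 1 → ecx=11-1=10
cmp ecx, 5  (cmp 10,5)
jg start: taken
mov edx, [edi] → edx=M[104]=5
sub edx, 14 → edx=5-14=-9
add edi, 4 → edi=104+4=108
sub ecx, 1 → ecx=10-1=9
cmp ecx, 5  (cmp 9,5)
jg start: taken
mov edx, [edi] → edx=M[108]=8
sub edx, 14 → edx=8-14=-6
add edi, 4 → edi=108+4=112
sub ecx, 1 → ecx=9-1=8
cmp ecx, 5  (cmp 8,5)
jg start: taken
mov edx, [edi] → edx=M[112]=14
sub edx, 14 → edx=14-14=0
add edi, 4 → edi=112+4=116
sub ecx, 1 → ecx=8-1=7
cmp ecx, 5  (cmp 7,5)
jg start: taken
mov edx, [edi] → edx=M[116]=-3
sub edx, 14 → edx=(-3)-14=-17
add edi, 4 → edi=116+4=120
sub ecx, 1 → ecx=7-1=6
cmp ecx, 5  (cmp 6,5)
jg start: taken
mov edx, [edi] → edx=M[120]=5
sub edx, 14 → edx=5-14=-9
add edi, 4 → edi=120+4=124
sub ecx, 1 → ecx=6-1=5
cmp ecx, 5  (cmp 5,5)
jg start: not taken
or edx, 14 → edx=(-9)|14=-1
mov [108], edx → M[108]=-1
halt.

124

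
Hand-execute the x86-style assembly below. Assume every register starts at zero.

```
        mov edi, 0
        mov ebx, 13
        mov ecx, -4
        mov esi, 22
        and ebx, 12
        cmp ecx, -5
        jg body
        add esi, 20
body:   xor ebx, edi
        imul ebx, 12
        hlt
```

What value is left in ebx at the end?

edi=0
ebx=13
ecx=-4
esi=22
ebx=13&12=12
cmp ecx, -5  (cmp -4,-5)
jg body: taken
ebx=12^0=12
ebx=12*12=144
halt.

144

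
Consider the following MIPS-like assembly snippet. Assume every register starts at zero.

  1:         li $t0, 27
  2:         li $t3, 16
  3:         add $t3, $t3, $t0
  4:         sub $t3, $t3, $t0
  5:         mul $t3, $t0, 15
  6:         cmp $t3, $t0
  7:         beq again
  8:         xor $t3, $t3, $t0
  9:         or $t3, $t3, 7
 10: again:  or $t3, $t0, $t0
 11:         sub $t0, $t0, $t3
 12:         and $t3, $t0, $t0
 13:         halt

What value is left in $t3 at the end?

li $t0, 27 → $t0=27
li $t3, 16 → $t3=16
add $t3, $t3, $t0 → $t3=16+27=43
sub $t3, $t3, $t0 → $t3=43-27=16
mul $t3, $t0, 15 → $t3=27*15=405
cmp $t3, $t0  (cmp 405,27)
beq again: not taken
xor $t3, $t3, $t0 → $t3=405^27=398
or $t3, $t3, 7 → $t3=398|7=399
or $t3, $t0, $t0 → $t3=27|27=27
sub $t0, $t0, $t3 → $t0=27-27=0
and $t3, $t0, $t0 → $t3=0&0=0
halt.

0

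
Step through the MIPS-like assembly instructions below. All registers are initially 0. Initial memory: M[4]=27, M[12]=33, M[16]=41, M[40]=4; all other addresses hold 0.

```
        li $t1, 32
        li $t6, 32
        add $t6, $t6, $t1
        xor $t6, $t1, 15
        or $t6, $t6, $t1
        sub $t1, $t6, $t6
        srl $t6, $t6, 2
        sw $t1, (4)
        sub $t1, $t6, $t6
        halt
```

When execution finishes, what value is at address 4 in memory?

0

$t1=32
$t6=32
$t6=32+32=64
$t6=32^15=47
$t6=47|32=47
$t1=47-47=0
$t6=47>>2=11
sw $t1, (4) → M[4]=0
$t1=11-11=0
halt.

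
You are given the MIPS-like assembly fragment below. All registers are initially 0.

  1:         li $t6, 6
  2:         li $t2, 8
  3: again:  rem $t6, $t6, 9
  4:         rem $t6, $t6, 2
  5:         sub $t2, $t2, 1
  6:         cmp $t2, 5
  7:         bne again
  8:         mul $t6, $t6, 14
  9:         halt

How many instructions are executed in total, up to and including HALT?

19

li $t6, 6 → $t6=6
li $t2, 8 → $t2=8
rem $t6, $t6, 9 → $t6=6%9=6
rem $t6, $t6, 2 → $t6=6%2=0
sub $t2, $t2, 1 → $t2=8-1=7
cmp $t2, 5  (cmp 7,5)
bne again: taken
rem $t6, $t6, 9 → $t6=0%9=0
rem $t6, $t6, 2 → $t6=0%2=0
sub $t2, $t2, 1 → $t2=7-1=6
cmp $t2, 5  (cmp 6,5)
bne again: taken
rem $t6, $t6, 9 → $t6=0%9=0
rem $t6, $t6, 2 → $t6=0%2=0
sub $t2, $t2, 1 → $t2=6-1=5
cmp $t2, 5  (cmp 5,5)
bne again: not taken
mul $t6, $t6, 14 → $t6=0*14=0
halt.
Total executed instructions: 19.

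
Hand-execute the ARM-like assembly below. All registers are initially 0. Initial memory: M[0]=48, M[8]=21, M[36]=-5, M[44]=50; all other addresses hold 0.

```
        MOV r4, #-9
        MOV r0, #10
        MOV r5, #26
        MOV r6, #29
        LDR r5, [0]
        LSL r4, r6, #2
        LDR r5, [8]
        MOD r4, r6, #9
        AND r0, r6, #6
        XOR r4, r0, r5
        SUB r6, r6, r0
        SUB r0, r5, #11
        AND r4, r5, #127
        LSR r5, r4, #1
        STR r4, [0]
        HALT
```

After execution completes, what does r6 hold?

r4=-9
r0=10
r5=26
r6=29
r5=M[0]=48
r4=29<<2=116
r5=M[8]=21
r4=29%9=2
r0=29&6=4
r4=4^21=17
r6=29-4=25
r0=21-11=10
r4=21&127=21
r5=21>>1=10
STR r4, [0] → M[0]=21
halt.

25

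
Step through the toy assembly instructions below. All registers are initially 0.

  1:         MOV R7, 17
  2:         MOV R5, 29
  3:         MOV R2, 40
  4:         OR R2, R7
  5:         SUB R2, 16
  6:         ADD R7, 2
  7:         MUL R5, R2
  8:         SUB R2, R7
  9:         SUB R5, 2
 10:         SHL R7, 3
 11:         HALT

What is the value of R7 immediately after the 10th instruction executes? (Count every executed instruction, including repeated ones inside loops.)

R7=17
R5=29
R2=40
R2=40|17=57
R2=57-16=41
R7=17+2=19
R5=29*41=1189
R2=41-19=22
R5=1189-2=1187
R7=19<<3=152
After step 10: R7 = 152.

152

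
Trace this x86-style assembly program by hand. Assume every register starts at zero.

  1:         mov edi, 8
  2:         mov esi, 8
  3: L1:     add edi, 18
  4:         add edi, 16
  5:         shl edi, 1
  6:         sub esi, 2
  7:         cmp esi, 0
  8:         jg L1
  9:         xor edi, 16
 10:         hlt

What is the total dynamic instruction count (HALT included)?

after mov edi, 8: edi=8
after mov esi, 8: esi=8
after add edi, 18: edi=8+18=26
after add edi, 16: edi=26+16=42
after shl edi, 1: edi=42<<1=84
after sub esi, 2: esi=8-2=6
cmp esi, 0  (cmp 6,0)
jg L1: taken
after add edi, 18: edi=84+18=102
after add edi, 16: edi=102+16=118
after shl edi, 1: edi=118<<1=236
after sub esi, 2: esi=6-2=4
cmp esi, 0  (cmp 4,0)
jg L1: taken
after add edi, 18: edi=236+18=254
after add edi, 16: edi=254+16=270
after shl edi, 1: edi=270<<1=540
after sub esi, 2: esi=4-2=2
cmp esi, 0  (cmp 2,0)
jg L1: taken
after add edi, 18: edi=540+18=558
after add edi, 16: edi=558+16=574
after shl edi, 1: edi=574<<1=1148
after sub esi, 2: esi=2-2=0
cmp esi, 0  (cmp 0,0)
jg L1: not taken
after xor edi, 16: edi=1148^16=1132
halt.
Total executed instructions: 28.

28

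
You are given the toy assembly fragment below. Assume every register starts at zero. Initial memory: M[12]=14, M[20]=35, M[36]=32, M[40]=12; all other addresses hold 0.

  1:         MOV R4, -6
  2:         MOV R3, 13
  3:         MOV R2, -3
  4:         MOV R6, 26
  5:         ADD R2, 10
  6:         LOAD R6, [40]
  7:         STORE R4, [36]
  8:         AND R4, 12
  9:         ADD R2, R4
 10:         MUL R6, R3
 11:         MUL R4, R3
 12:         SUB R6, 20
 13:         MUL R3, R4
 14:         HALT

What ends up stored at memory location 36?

-6

MOV R4, -6 → R4=-6
MOV R3, 13 → R3=13
MOV R2, -3 → R2=-3
MOV R6, 26 → R6=26
ADD R2, 10 → R2=(-3)+10=7
LOAD R6, [40] → R6=M[40]=12
STORE R4, [36] → M[36]=-6
AND R4, 12 → R4=(-6)&12=8
ADD R2, R4 → R2=7+8=15
MUL R6, R3 → R6=12*13=156
MUL R4, R3 → R4=8*13=104
SUB R6, 20 → R6=156-20=136
MUL R3, R4 → R3=13*104=1352
halt.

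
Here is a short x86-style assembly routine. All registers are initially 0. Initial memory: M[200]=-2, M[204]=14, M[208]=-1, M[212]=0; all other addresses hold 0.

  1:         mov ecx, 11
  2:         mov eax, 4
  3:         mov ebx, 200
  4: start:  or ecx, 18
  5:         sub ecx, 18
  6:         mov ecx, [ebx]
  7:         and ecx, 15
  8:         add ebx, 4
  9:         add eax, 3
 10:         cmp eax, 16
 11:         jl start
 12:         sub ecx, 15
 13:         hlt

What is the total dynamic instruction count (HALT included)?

after mov ecx, 11: ecx=11
after mov eax, 4: eax=4
after mov ebx, 200: ebx=200
after or ecx, 18: ecx=11|18=27
after sub ecx, 18: ecx=27-18=9
after mov ecx, [ebx]: ecx=M[200]=-2
after and ecx, 15: ecx=(-2)&15=14
after add ebx, 4: ebx=200+4=204
after add eax, 3: eax=4+3=7
cmp eax, 16  (cmp 7,16)
jl start: taken
after or ecx, 18: ecx=14|18=30
after sub ecx, 18: ecx=30-18=12
after mov ecx, [ebx]: ecx=M[204]=14
after and ecx, 15: ecx=14&15=14
after add ebx, 4: ebx=204+4=208
after add eax, 3: eax=7+3=10
cmp eax, 16  (cmp 10,16)
jl start: taken
after or ecx, 18: ecx=14|18=30
after sub ecx, 18: ecx=30-18=12
after mov ecx, [ebx]: ecx=M[208]=-1
after and ecx, 15: ecx=(-1)&15=15
after add ebx, 4: ebx=208+4=212
after add eax, 3: eax=10+3=13
cmp eax, 16  (cmp 13,16)
jl start: taken
after or ecx, 18: ecx=15|18=31
after sub ecx, 18: ecx=31-18=13
after mov ecx, [ebx]: ecx=M[212]=0
after and ecx, 15: ecx=0&15=0
after add ebx, 4: ebx=212+4=216
after add eax, 3: eax=13+3=16
cmp eax, 16  (cmp 16,16)
jl start: not taken
after sub ecx, 15: ecx=0-15=-15
halt.
Total executed instructions: 37.

37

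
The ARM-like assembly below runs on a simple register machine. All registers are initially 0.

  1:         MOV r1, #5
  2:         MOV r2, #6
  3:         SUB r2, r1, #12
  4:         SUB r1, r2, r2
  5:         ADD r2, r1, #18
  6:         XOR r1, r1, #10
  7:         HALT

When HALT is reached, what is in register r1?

10

MOV r1, #5 → r1=5
MOV r2, #6 → r2=6
SUB r2, r1, #12 → r2=5-12=-7
SUB r1, r2, r2 → r1=(-7)-(-7)=0
ADD r2, r1, #18 → r2=0+18=18
XOR r1, r1, #10 → r1=0^10=10
halt.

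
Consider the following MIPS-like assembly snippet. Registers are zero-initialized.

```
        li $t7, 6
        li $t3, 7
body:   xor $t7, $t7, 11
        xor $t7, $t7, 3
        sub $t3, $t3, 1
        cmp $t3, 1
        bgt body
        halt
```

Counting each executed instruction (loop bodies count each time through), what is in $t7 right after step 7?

after li $t7, 6: $t7=6
after li $t3, 7: $t3=7
after xor $t7, $t7, 11: $t7=6^11=13
after xor $t7, $t7, 3: $t7=13^3=14
after sub $t3, $t3, 1: $t3=7-1=6
cmp $t3, 1  (cmp 6,1)
bgt body: taken
After step 7: $t7 = 14.

14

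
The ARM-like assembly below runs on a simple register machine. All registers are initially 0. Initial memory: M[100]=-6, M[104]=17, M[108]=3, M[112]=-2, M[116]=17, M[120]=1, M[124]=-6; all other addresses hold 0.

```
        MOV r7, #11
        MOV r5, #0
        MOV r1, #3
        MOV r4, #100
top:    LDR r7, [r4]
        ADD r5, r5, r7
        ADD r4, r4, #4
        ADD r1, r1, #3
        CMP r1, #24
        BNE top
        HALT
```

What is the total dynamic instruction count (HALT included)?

after MOV r7, #11: r7=11
after MOV r5, #0: r5=0
after MOV r1, #3: r1=3
after MOV r4, #100: r4=100
after LDR r7, [r4]: r7=M[100]=-6
after ADD r5, r5, r7: r5=0+(-6)=-6
after ADD r4, r4, #4: r4=100+4=104
after ADD r1, r1, #3: r1=3+3=6
CMP r1, #24  (cmp 6,24)
BNE top: taken
after LDR r7, [r4]: r7=M[104]=17
after ADD r5, r5, r7: r5=(-6)+17=11
after ADD r4, r4, #4: r4=104+4=108
after ADD r1, r1, #3: r1=6+3=9
CMP r1, #24  (cmp 9,24)
BNE top: taken
after LDR r7, [r4]: r7=M[108]=3
after ADD r5, r5, r7: r5=11+3=14
after ADD r4, r4, #4: r4=108+4=112
after ADD r1, r1, #3: r1=9+3=12
CMP r1, #24  (cmp 12,24)
BNE top: taken
after LDR r7, [r4]: r7=M[112]=-2
after ADD r5, r5, r7: r5=14+(-2)=12
after ADD r4, r4, #4: r4=112+4=116
after ADD r1, r1, #3: r1=12+3=15
CMP r1, #24  (cmp 15,24)
BNE top: taken
after LDR r7, [r4]: r7=M[116]=17
after ADD r5, r5, r7: r5=12+17=29
after ADD r4, r4, #4: r4=116+4=120
after ADD r1, r1, #3: r1=15+3=18
CMP r1, #24  (cmp 18,24)
BNE top: taken
after LDR r7, [r4]: r7=M[120]=1
after ADD r5, r5, r7: r5=29+1=30
after ADD r4, r4, #4: r4=120+4=124
after ADD r1, r1, #3: r1=18+3=21
CMP r1, #24  (cmp 21,24)
BNE top: taken
after LDR r7, [r4]: r7=M[124]=-6
after ADD r5, r5, r7: r5=30+(-6)=24
after ADD r4, r4, #4: r4=124+4=128
after ADD r1, r1, #3: r1=21+3=24
CMP r1, #24  (cmp 24,24)
BNE top: not taken
halt.
Total executed instructions: 47.

47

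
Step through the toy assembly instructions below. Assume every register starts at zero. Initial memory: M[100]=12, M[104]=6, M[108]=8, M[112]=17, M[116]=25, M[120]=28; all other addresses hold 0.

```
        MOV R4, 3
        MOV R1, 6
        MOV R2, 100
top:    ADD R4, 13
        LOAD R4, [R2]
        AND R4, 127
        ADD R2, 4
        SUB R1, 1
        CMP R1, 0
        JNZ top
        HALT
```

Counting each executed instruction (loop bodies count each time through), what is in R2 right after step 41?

120

after MOV R4, 3: R4=3
after MOV R1, 6: R1=6
after MOV R2, 100: R2=100
after ADD R4, 13: R4=3+13=16
after LOAD R4, [R2]: R4=M[100]=12
after AND R4, 127: R4=12&127=12
after ADD R2, 4: R2=100+4=104
after SUB R1, 1: R1=6-1=5
CMP R1, 0  (cmp 5,0)
JNZ top: taken
after ADD R4, 13: R4=12+13=25
after LOAD R4, [R2]: R4=M[104]=6
after AND R4, 127: R4=6&127=6
after ADD R2, 4: R2=104+4=108
after SUB R1, 1: R1=5-1=4
CMP R1, 0  (cmp 4,0)
JNZ top: taken
after ADD R4, 13: R4=6+13=19
after LOAD R4, [R2]: R4=M[108]=8
after AND R4, 127: R4=8&127=8
after ADD R2, 4: R2=108+4=112
after SUB R1, 1: R1=4-1=3
CMP R1, 0  (cmp 3,0)
JNZ top: taken
after ADD R4, 13: R4=8+13=21
after LOAD R4, [R2]: R4=M[112]=17
after AND R4, 127: R4=17&127=17
after ADD R2, 4: R2=112+4=116
after SUB R1, 1: R1=3-1=2
CMP R1, 0  (cmp 2,0)
JNZ top: taken
after ADD R4, 13: R4=17+13=30
after LOAD R4, [R2]: R4=M[116]=25
after AND R4, 127: R4=25&127=25
after ADD R2, 4: R2=116+4=120
after SUB R1, 1: R1=2-1=1
CMP R1, 0  (cmp 1,0)
JNZ top: taken
after ADD R4, 13: R4=25+13=38
after LOAD R4, [R2]: R4=M[120]=28
after AND R4, 127: R4=28&127=28
After step 41: R2 = 120.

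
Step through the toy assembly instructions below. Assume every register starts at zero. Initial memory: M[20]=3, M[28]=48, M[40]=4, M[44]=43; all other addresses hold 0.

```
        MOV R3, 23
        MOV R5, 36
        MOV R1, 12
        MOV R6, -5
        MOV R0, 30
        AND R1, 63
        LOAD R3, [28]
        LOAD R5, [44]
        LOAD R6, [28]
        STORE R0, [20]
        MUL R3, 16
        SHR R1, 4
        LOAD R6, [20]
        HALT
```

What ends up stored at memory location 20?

R3=23
R5=36
R1=12
R6=-5
R0=30
R1=12&63=12
R3=M[28]=48
R5=M[44]=43
R6=M[28]=48
STORE R0, [20] → M[20]=30
R3=48*16=768
R1=12>>4=0
R6=M[20]=30
halt.

30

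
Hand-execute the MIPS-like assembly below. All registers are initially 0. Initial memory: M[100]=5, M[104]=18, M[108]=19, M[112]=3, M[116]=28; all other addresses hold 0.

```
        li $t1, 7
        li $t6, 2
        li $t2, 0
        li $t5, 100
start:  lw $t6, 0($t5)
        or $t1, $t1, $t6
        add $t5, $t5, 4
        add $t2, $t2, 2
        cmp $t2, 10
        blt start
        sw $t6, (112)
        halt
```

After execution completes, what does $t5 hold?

120

$t1=7
$t6=2
$t2=0
$t5=100
$t6=M[100]=5
$t1=7|5=7
$t5=100+4=104
$t2=0+2=2
cmp $t2, 10  (cmp 2,10)
blt start: taken
$t6=M[104]=18
$t1=7|18=23
$t5=104+4=108
$t2=2+2=4
cmp $t2, 10  (cmp 4,10)
blt start: taken
$t6=M[108]=19
$t1=23|19=23
$t5=108+4=112
$t2=4+2=6
cmp $t2, 10  (cmp 6,10)
blt start: taken
$t6=M[112]=3
$t1=23|3=23
$t5=112+4=116
$t2=6+2=8
cmp $t2, 10  (cmp 8,10)
blt start: taken
$t6=M[116]=28
$t1=23|28=31
$t5=116+4=120
$t2=8+2=10
cmp $t2, 10  (cmp 10,10)
blt start: not taken
sw $t6, (112) → M[112]=28
halt.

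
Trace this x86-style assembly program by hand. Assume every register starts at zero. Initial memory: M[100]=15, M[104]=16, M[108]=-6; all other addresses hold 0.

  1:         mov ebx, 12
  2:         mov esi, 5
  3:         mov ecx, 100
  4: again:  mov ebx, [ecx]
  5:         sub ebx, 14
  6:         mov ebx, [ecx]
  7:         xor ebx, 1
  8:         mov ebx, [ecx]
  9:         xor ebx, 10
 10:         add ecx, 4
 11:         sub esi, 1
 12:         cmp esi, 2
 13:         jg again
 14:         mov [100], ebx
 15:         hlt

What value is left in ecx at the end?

112

ebx=12
esi=5
ecx=100
ebx=M[100]=15
ebx=15-14=1
ebx=M[100]=15
ebx=15^1=14
ebx=M[100]=15
ebx=15^10=5
ecx=100+4=104
esi=5-1=4
cmp esi, 2  (cmp 4,2)
jg again: taken
ebx=M[104]=16
ebx=16-14=2
ebx=M[104]=16
ebx=16^1=17
ebx=M[104]=16
ebx=16^10=26
ecx=104+4=108
esi=4-1=3
cmp esi, 2  (cmp 3,2)
jg again: taken
ebx=M[108]=-6
ebx=(-6)-14=-20
ebx=M[108]=-6
ebx=(-6)^1=-5
ebx=M[108]=-6
ebx=(-6)^10=-16
ecx=108+4=112
esi=3-1=2
cmp esi, 2  (cmp 2,2)
jg again: not taken
mov [100], ebx → M[100]=-16
halt.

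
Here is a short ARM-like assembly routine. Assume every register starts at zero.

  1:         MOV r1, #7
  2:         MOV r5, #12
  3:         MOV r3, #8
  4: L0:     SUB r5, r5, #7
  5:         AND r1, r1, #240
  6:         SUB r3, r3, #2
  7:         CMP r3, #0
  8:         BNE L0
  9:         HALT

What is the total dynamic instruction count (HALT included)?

24

r1=7
r5=12
r3=8
r5=12-7=5
r1=7&240=0
r3=8-2=6
CMP r3, #0  (cmp 6,0)
BNE L0: taken
r5=5-7=-2
r1=0&240=0
r3=6-2=4
CMP r3, #0  (cmp 4,0)
BNE L0: taken
r5=(-2)-7=-9
r1=0&240=0
r3=4-2=2
CMP r3, #0  (cmp 2,0)
BNE L0: taken
r5=(-9)-7=-16
r1=0&240=0
r3=2-2=0
CMP r3, #0  (cmp 0,0)
BNE L0: not taken
halt.
Total executed instructions: 24.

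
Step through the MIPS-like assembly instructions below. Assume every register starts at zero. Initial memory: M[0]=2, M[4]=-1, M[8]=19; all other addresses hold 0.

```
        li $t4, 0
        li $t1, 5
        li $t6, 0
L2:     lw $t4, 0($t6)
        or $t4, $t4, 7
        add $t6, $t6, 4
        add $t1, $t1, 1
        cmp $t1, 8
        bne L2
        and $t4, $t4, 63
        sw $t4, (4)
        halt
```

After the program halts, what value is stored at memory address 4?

after li $t4, 0: $t4=0
after li $t1, 5: $t1=5
after li $t6, 0: $t6=0
after lw $t4, 0($t6): $t4=M[0]=2
after or $t4, $t4, 7: $t4=2|7=7
after add $t6, $t6, 4: $t6=0+4=4
after add $t1, $t1, 1: $t1=5+1=6
cmp $t1, 8  (cmp 6,8)
bne L2: taken
after lw $t4, 0($t6): $t4=M[4]=-1
after or $t4, $t4, 7: $t4=(-1)|7=-1
after add $t6, $t6, 4: $t6=4+4=8
after add $t1, $t1, 1: $t1=6+1=7
cmp $t1, 8  (cmp 7,8)
bne L2: taken
after lw $t4, 0($t6): $t4=M[8]=19
after or $t4, $t4, 7: $t4=19|7=23
after add $t6, $t6, 4: $t6=8+4=12
after add $t1, $t1, 1: $t1=7+1=8
cmp $t1, 8  (cmp 8,8)
bne L2: not taken
after and $t4, $t4, 63: $t4=23&63=23
sw $t4, (4) → M[4]=23
halt.

23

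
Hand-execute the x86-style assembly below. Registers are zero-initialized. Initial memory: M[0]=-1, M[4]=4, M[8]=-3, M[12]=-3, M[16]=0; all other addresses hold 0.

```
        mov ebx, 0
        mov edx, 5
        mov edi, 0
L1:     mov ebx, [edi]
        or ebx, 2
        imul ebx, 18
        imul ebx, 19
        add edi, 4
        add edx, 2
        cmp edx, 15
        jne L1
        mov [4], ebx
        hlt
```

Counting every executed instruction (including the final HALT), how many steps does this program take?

45

after mov ebx, 0: ebx=0
after mov edx, 5: edx=5
after mov edi, 0: edi=0
after mov ebx, [edi]: ebx=M[0]=-1
after or ebx, 2: ebx=(-1)|2=-1
after imul ebx, 18: ebx=(-1)*18=-18
after imul ebx, 19: ebx=(-18)*19=-342
after add edi, 4: edi=0+4=4
after add edx, 2: edx=5+2=7
cmp edx, 15  (cmp 7,15)
jne L1: taken
after mov ebx, [edi]: ebx=M[4]=4
after or ebx, 2: ebx=4|2=6
after imul ebx, 18: ebx=6*18=108
after imul ebx, 19: ebx=108*19=2052
after add edi, 4: edi=4+4=8
after add edx, 2: edx=7+2=9
cmp edx, 15  (cmp 9,15)
jne L1: taken
after mov ebx, [edi]: ebx=M[8]=-3
after or ebx, 2: ebx=(-3)|2=-1
after imul ebx, 18: ebx=(-1)*18=-18
after imul ebx, 19: ebx=(-18)*19=-342
after add edi, 4: edi=8+4=12
after add edx, 2: edx=9+2=11
cmp edx, 15  (cmp 11,15)
jne L1: taken
after mov ebx, [edi]: ebx=M[12]=-3
after or ebx, 2: ebx=(-3)|2=-1
after imul ebx, 18: ebx=(-1)*18=-18
after imul ebx, 19: ebx=(-18)*19=-342
after add edi, 4: edi=12+4=16
after add edx, 2: edx=11+2=13
cmp edx, 15  (cmp 13,15)
jne L1: taken
after mov ebx, [edi]: ebx=M[16]=0
after or ebx, 2: ebx=0|2=2
after imul ebx, 18: ebx=2*18=36
after imul ebx, 19: ebx=36*19=684
after add edi, 4: edi=16+4=20
after add edx, 2: edx=13+2=15
cmp edx, 15  (cmp 15,15)
jne L1: not taken
mov [4], ebx → M[4]=684
halt.
Total executed instructions: 45.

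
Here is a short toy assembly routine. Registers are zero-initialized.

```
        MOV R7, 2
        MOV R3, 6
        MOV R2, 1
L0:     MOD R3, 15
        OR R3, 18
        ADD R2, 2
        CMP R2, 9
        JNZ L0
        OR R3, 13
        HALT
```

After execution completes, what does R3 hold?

MOV R7, 2 → R7=2
MOV R3, 6 → R3=6
MOV R2, 1 → R2=1
MOD R3, 15 → R3=6%15=6
OR R3, 18 → R3=6|18=22
ADD R2, 2 → R2=1+2=3
CMP R2, 9  (cmp 3,9)
JNZ L0: taken
MOD R3, 15 → R3=22%15=7
OR R3, 18 → R3=7|18=23
ADD R2, 2 → R2=3+2=5
CMP R2, 9  (cmp 5,9)
JNZ L0: taken
MOD R3, 15 → R3=23%15=8
OR R3, 18 → R3=8|18=26
ADD R2, 2 → R2=5+2=7
CMP R2, 9  (cmp 7,9)
JNZ L0: taken
MOD R3, 15 → R3=26%15=11
OR R3, 18 → R3=11|18=27
ADD R2, 2 → R2=7+2=9
CMP R2, 9  (cmp 9,9)
JNZ L0: not taken
OR R3, 13 → R3=27|13=31
halt.

31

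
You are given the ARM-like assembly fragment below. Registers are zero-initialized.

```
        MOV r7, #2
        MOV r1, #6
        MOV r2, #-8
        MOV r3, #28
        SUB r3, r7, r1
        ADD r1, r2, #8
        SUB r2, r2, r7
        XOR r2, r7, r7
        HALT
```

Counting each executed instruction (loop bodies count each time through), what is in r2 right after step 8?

0

MOV r7, #2 → r7=2
MOV r1, #6 → r1=6
MOV r2, #-8 → r2=-8
MOV r3, #28 → r3=28
SUB r3, r7, r1 → r3=2-6=-4
ADD r1, r2, #8 → r1=(-8)+8=0
SUB r2, r2, r7 → r2=(-8)-2=-10
XOR r2, r7, r7 → r2=2^2=0
After step 8: r2 = 0.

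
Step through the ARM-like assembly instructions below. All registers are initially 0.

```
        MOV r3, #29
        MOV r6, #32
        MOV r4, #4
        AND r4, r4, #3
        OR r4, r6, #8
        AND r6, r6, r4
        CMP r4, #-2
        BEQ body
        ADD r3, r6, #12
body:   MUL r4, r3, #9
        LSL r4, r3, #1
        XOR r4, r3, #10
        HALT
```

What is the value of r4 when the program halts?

r3=29
r6=32
r4=4
r4=4&3=0
r4=32|8=40
r6=32&40=32
CMP r4, #-2  (cmp 40,-2)
BEQ body: not taken
r3=32+12=44
r4=44*9=396
r4=44<<1=88
r4=44^10=38
halt.

38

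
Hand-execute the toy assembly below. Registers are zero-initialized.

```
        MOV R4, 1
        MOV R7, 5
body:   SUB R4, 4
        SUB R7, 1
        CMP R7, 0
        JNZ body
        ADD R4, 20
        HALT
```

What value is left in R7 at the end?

R4=1
R7=5
R4=1-4=-3
R7=5-1=4
CMP R7, 0  (cmp 4,0)
JNZ body: taken
R4=(-3)-4=-7
R7=4-1=3
CMP R7, 0  (cmp 3,0)
JNZ body: taken
R4=(-7)-4=-11
R7=3-1=2
CMP R7, 0  (cmp 2,0)
JNZ body: taken
R4=(-11)-4=-15
R7=2-1=1
CMP R7, 0  (cmp 1,0)
JNZ body: taken
R4=(-15)-4=-19
R7=1-1=0
CMP R7, 0  (cmp 0,0)
JNZ body: not taken
R4=(-19)+20=1
halt.

0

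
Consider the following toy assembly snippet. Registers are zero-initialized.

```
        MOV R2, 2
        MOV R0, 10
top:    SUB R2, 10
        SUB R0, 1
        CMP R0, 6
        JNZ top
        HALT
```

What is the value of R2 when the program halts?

-38

MOV R2, 2 → R2=2
MOV R0, 10 → R0=10
SUB R2, 10 → R2=2-10=-8
SUB R0, 1 → R0=10-1=9
CMP R0, 6  (cmp 9,6)
JNZ top: taken
SUB R2, 10 → R2=(-8)-10=-18
SUB R0, 1 → R0=9-1=8
CMP R0, 6  (cmp 8,6)
JNZ top: taken
SUB R2, 10 → R2=(-18)-10=-28
SUB R0, 1 → R0=8-1=7
CMP R0, 6  (cmp 7,6)
JNZ top: taken
SUB R2, 10 → R2=(-28)-10=-38
SUB R0, 1 → R0=7-1=6
CMP R0, 6  (cmp 6,6)
JNZ top: not taken
halt.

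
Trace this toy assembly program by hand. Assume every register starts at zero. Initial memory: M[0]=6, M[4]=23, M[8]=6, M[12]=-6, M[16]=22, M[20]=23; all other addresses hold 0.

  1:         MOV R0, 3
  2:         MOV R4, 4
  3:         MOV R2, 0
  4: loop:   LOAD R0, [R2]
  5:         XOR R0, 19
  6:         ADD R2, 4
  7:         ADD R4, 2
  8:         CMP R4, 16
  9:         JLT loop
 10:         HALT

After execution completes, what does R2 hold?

24

MOV R0, 3 → R0=3
MOV R4, 4 → R4=4
MOV R2, 0 → R2=0
LOAD R0, [R2] → R0=M[0]=6
XOR R0, 19 → R0=6^19=21
ADD R2, 4 → R2=0+4=4
ADD R4, 2 → R4=4+2=6
CMP R4, 16  (cmp 6,16)
JLT loop: taken
LOAD R0, [R2] → R0=M[4]=23
XOR R0, 19 → R0=23^19=4
ADD R2, 4 → R2=4+4=8
ADD R4, 2 → R4=6+2=8
CMP R4, 16  (cmp 8,16)
JLT loop: taken
LOAD R0, [R2] → R0=M[8]=6
XOR R0, 19 → R0=6^19=21
ADD R2, 4 → R2=8+4=12
ADD R4, 2 → R4=8+2=10
CMP R4, 16  (cmp 10,16)
JLT loop: taken
LOAD R0, [R2] → R0=M[12]=-6
XOR R0, 19 → R0=(-6)^19=-23
ADD R2, 4 → R2=12+4=16
ADD R4, 2 → R4=10+2=12
CMP R4, 16  (cmp 12,16)
JLT loop: taken
LOAD R0, [R2] → R0=M[16]=22
XOR R0, 19 → R0=22^19=5
ADD R2, 4 → R2=16+4=20
ADD R4, 2 → R4=12+2=14
CMP R4, 16  (cmp 14,16)
JLT loop: taken
LOAD R0, [R2] → R0=M[20]=23
XOR R0, 19 → R0=23^19=4
ADD R2, 4 → R2=20+4=24
ADD R4, 2 → R4=14+2=16
CMP R4, 16  (cmp 16,16)
JLT loop: not taken
halt.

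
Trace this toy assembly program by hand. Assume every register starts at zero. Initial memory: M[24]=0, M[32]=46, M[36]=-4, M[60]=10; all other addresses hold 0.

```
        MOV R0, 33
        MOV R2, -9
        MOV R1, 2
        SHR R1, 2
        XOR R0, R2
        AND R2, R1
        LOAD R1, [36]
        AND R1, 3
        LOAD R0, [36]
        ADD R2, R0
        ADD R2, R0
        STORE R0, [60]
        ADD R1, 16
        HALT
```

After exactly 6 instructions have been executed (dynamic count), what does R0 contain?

-42

R0=33
R2=-9
R1=2
R1=2>>2=0
R0=33^(-9)=-42
R2=(-9)&0=0
After step 6: R0 = -42.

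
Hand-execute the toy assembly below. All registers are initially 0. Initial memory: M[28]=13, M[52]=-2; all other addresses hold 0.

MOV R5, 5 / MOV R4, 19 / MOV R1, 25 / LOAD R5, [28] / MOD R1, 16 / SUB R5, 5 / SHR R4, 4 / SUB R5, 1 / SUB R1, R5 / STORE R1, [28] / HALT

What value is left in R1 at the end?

after MOV R5, 5: R5=5
after MOV R4, 19: R4=19
after MOV R1, 25: R1=25
after LOAD R5, [28]: R5=M[28]=13
after MOD R1, 16: R1=25%16=9
after SUB R5, 5: R5=13-5=8
after SHR R4, 4: R4=19>>4=1
after SUB R5, 1: R5=8-1=7
after SUB R1, R5: R1=9-7=2
STORE R1, [28] → M[28]=2
halt.

2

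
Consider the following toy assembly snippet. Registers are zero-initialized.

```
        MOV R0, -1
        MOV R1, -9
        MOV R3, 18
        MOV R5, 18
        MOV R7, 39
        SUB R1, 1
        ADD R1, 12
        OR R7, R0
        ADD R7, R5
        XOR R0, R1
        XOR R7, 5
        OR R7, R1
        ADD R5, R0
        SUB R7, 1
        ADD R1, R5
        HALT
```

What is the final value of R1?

MOV R0, -1 → R0=-1
MOV R1, -9 → R1=-9
MOV R3, 18 → R3=18
MOV R5, 18 → R5=18
MOV R7, 39 → R7=39
SUB R1, 1 → R1=(-9)-1=-10
ADD R1, 12 → R1=(-10)+12=2
OR R7, R0 → R7=39|(-1)=-1
ADD R7, R5 → R7=(-1)+18=17
XOR R0, R1 → R0=(-1)^2=-3
XOR R7, 5 → R7=17^5=20
OR R7, R1 → R7=20|2=22
ADD R5, R0 → R5=18+(-3)=15
SUB R7, 1 → R7=22-1=21
ADD R1, R5 → R1=2+15=17
halt.

17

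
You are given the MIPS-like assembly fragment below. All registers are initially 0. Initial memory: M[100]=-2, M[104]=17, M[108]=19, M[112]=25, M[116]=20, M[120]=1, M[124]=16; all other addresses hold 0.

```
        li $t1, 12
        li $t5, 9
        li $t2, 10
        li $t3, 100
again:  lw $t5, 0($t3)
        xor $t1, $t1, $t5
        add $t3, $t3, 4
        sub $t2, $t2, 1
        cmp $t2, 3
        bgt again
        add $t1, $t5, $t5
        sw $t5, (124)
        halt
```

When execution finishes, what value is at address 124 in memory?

16

li $t1, 12 → $t1=12
li $t5, 9 → $t5=9
li $t2, 10 → $t2=10
li $t3, 100 → $t3=100
lw $t5, 0($t3) → $t5=M[100]=-2
xor $t1, $t1, $t5 → $t1=12^(-2)=-14
add $t3, $t3, 4 → $t3=100+4=104
sub $t2, $t2, 1 → $t2=10-1=9
cmp $t2, 3  (cmp 9,3)
bgt again: taken
lw $t5, 0($t3) → $t5=M[104]=17
xor $t1, $t1, $t5 → $t1=(-14)^17=-29
add $t3, $t3, 4 → $t3=104+4=108
sub $t2, $t2, 1 → $t2=9-1=8
cmp $t2, 3  (cmp 8,3)
bgt again: taken
lw $t5, 0($t3) → $t5=M[108]=19
xor $t1, $t1, $t5 → $t1=(-29)^19=-16
add $t3, $t3, 4 → $t3=108+4=112
sub $t2, $t2, 1 → $t2=8-1=7
cmp $t2, 3  (cmp 7,3)
bgt again: taken
lw $t5, 0($t3) → $t5=M[112]=25
xor $t1, $t1, $t5 → $t1=(-16)^25=-23
add $t3, $t3, 4 → $t3=112+4=116
sub $t2, $t2, 1 → $t2=7-1=6
cmp $t2, 3  (cmp 6,3)
bgt again: taken
lw $t5, 0($t3) → $t5=M[116]=20
xor $t1, $t1, $t5 → $t1=(-23)^20=-3
add $t3, $t3, 4 → $t3=116+4=120
sub $t2, $t2, 1 → $t2=6-1=5
cmp $t2, 3  (cmp 5,3)
bgt again: taken
lw $t5, 0($t3) → $t5=M[120]=1
xor $t1, $t1, $t5 → $t1=(-3)^1=-4
add $t3, $t3, 4 → $t3=120+4=124
sub $t2, $t2, 1 → $t2=5-1=4
cmp $t2, 3  (cmp 4,3)
bgt again: taken
lw $t5, 0($t3) → $t5=M[124]=16
xor $t1, $t1, $t5 → $t1=(-4)^16=-20
add $t3, $t3, 4 → $t3=124+4=128
sub $t2, $t2, 1 → $t2=4-1=3
cmp $t2, 3  (cmp 3,3)
bgt again: not taken
add $t1, $t5, $t5 → $t1=16+16=32
sw $t5, (124) → M[124]=16
halt.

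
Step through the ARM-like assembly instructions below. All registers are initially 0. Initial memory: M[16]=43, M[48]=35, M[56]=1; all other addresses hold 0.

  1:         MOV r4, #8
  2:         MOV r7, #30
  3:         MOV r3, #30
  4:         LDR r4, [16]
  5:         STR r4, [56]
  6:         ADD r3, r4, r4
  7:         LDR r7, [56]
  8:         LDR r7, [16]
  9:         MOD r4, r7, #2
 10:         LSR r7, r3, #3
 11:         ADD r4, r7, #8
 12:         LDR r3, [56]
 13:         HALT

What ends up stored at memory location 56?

43

MOV r4, #8 → r4=8
MOV r7, #30 → r7=30
MOV r3, #30 → r3=30
LDR r4, [16] → r4=M[16]=43
STR r4, [56] → M[56]=43
ADD r3, r4, r4 → r3=43+43=86
LDR r7, [56] → r7=M[56]=43
LDR r7, [16] → r7=M[16]=43
MOD r4, r7, #2 → r4=43%2=1
LSR r7, r3, #3 → r7=86>>3=10
ADD r4, r7, #8 → r4=10+8=18
LDR r3, [56] → r3=M[56]=43
halt.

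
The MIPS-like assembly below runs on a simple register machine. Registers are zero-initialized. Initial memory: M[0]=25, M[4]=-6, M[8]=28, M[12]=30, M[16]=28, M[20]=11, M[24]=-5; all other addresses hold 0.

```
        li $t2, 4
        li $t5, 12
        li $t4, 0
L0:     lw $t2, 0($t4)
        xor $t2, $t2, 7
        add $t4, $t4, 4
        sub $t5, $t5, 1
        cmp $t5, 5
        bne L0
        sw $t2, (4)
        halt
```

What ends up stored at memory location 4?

-4

$t2=4
$t5=12
$t4=0
$t2=M[0]=25
$t2=25^7=30
$t4=0+4=4
$t5=12-1=11
cmp $t5, 5  (cmp 11,5)
bne L0: taken
$t2=M[4]=-6
$t2=(-6)^7=-3
$t4=4+4=8
$t5=11-1=10
cmp $t5, 5  (cmp 10,5)
bne L0: taken
$t2=M[8]=28
$t2=28^7=27
$t4=8+4=12
$t5=10-1=9
cmp $t5, 5  (cmp 9,5)
bne L0: taken
$t2=M[12]=30
$t2=30^7=25
$t4=12+4=16
$t5=9-1=8
cmp $t5, 5  (cmp 8,5)
bne L0: taken
$t2=M[16]=28
$t2=28^7=27
$t4=16+4=20
$t5=8-1=7
cmp $t5, 5  (cmp 7,5)
bne L0: taken
$t2=M[20]=11
$t2=11^7=12
$t4=20+4=24
$t5=7-1=6
cmp $t5, 5  (cmp 6,5)
bne L0: taken
$t2=M[24]=-5
$t2=(-5)^7=-4
$t4=24+4=28
$t5=6-1=5
cmp $t5, 5  (cmp 5,5)
bne L0: not taken
sw $t2, (4) → M[4]=-4
halt.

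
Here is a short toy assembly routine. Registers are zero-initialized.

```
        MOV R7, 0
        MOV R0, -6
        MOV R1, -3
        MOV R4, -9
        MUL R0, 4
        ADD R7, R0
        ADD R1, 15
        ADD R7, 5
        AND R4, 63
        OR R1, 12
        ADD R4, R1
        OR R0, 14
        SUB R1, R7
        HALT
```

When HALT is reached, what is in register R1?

after MOV R7, 0: R7=0
after MOV R0, -6: R0=-6
after MOV R1, -3: R1=-3
after MOV R4, -9: R4=-9
after MUL R0, 4: R0=(-6)*4=-24
after ADD R7, R0: R7=0+(-24)=-24
after ADD R1, 15: R1=(-3)+15=12
after ADD R7, 5: R7=(-24)+5=-19
after AND R4, 63: R4=(-9)&63=55
after OR R1, 12: R1=12|12=12
after ADD R4, R1: R4=55+12=67
after OR R0, 14: R0=(-24)|14=-18
after SUB R1, R7: R1=12-(-19)=31
halt.

31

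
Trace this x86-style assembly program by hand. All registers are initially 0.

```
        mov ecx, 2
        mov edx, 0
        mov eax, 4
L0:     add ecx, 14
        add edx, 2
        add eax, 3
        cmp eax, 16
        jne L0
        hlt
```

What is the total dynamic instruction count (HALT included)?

after mov ecx, 2: ecx=2
after mov edx, 0: edx=0
after mov eax, 4: eax=4
after add ecx, 14: ecx=2+14=16
after add edx, 2: edx=0+2=2
after add eax, 3: eax=4+3=7
cmp eax, 16  (cmp 7,16)
jne L0: taken
after add ecx, 14: ecx=16+14=30
after add edx, 2: edx=2+2=4
after add eax, 3: eax=7+3=10
cmp eax, 16  (cmp 10,16)
jne L0: taken
after add ecx, 14: ecx=30+14=44
after add edx, 2: edx=4+2=6
after add eax, 3: eax=10+3=13
cmp eax, 16  (cmp 13,16)
jne L0: taken
after add ecx, 14: ecx=44+14=58
after add edx, 2: edx=6+2=8
after add eax, 3: eax=13+3=16
cmp eax, 16  (cmp 16,16)
jne L0: not taken
halt.
Total executed instructions: 24.

24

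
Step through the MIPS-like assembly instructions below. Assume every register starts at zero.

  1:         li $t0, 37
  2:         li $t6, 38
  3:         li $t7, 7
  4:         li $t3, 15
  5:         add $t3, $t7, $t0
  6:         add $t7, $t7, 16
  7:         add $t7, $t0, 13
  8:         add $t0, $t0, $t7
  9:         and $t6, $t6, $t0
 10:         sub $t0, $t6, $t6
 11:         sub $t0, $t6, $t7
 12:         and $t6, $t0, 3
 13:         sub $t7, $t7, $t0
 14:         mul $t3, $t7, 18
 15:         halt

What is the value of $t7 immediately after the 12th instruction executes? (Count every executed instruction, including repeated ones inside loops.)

after li $t0, 37: $t0=37
after li $t6, 38: $t6=38
after li $t7, 7: $t7=7
after li $t3, 15: $t3=15
after add $t3, $t7, $t0: $t3=7+37=44
after add $t7, $t7, 16: $t7=7+16=23
after add $t7, $t0, 13: $t7=37+13=50
after add $t0, $t0, $t7: $t0=37+50=87
after and $t6, $t6, $t0: $t6=38&87=6
after sub $t0, $t6, $t6: $t0=6-6=0
after sub $t0, $t6, $t7: $t0=6-50=-44
after and $t6, $t0, 3: $t6=(-44)&3=0
After step 12: $t7 = 50.

50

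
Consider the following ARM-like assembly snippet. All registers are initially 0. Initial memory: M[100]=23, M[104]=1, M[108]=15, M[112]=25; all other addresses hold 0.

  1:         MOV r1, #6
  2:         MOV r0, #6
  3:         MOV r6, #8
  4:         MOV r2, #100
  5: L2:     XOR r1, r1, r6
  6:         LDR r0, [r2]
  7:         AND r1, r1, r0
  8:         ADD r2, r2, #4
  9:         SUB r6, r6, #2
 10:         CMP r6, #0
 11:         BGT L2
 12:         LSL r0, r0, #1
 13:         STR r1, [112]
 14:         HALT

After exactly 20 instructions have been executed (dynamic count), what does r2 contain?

MOV r1, #6 → r1=6
MOV r0, #6 → r0=6
MOV r6, #8 → r6=8
MOV r2, #100 → r2=100
XOR r1, r1, r6 → r1=6^8=14
LDR r0, [r2] → r0=M[100]=23
AND r1, r1, r0 → r1=14&23=6
ADD r2, r2, #4 → r2=100+4=104
SUB r6, r6, #2 → r6=8-2=6
CMP r6, #0  (cmp 6,0)
BGT L2: taken
XOR r1, r1, r6 → r1=6^6=0
LDR r0, [r2] → r0=M[104]=1
AND r1, r1, r0 → r1=0&1=0
ADD r2, r2, #4 → r2=104+4=108
SUB r6, r6, #2 → r6=6-2=4
CMP r6, #0  (cmp 4,0)
BGT L2: taken
XOR r1, r1, r6 → r1=0^4=4
LDR r0, [r2] → r0=M[108]=15
After step 20: r2 = 108.

108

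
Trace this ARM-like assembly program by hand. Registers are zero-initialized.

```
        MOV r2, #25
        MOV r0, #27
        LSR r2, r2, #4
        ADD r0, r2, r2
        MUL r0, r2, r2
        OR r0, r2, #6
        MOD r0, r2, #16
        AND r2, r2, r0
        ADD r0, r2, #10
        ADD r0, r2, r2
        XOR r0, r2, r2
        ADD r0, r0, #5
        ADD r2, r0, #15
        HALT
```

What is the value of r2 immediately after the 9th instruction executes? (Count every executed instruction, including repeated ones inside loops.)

after MOV r2, #25: r2=25
after MOV r0, #27: r0=27
after LSR r2, r2, #4: r2=25>>4=1
after ADD r0, r2, r2: r0=1+1=2
after MUL r0, r2, r2: r0=1*1=1
after OR r0, r2, #6: r0=1|6=7
after MOD r0, r2, #16: r0=1%16=1
after AND r2, r2, r0: r2=1&1=1
after ADD r0, r2, #10: r0=1+10=11
After step 9: r2 = 1.

1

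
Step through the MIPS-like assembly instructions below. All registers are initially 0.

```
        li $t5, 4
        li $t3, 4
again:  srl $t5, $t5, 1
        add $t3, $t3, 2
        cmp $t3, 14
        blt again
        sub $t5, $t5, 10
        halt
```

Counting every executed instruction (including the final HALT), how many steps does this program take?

li $t5, 4 → $t5=4
li $t3, 4 → $t3=4
srl $t5, $t5, 1 → $t5=4>>1=2
add $t3, $t3, 2 → $t3=4+2=6
cmp $t3, 14  (cmp 6,14)
blt again: taken
srl $t5, $t5, 1 → $t5=2>>1=1
add $t3, $t3, 2 → $t3=6+2=8
cmp $t3, 14  (cmp 8,14)
blt again: taken
srl $t5, $t5, 1 → $t5=1>>1=0
add $t3, $t3, 2 → $t3=8+2=10
cmp $t3, 14  (cmp 10,14)
blt again: taken
srl $t5, $t5, 1 → $t5=0>>1=0
add $t3, $t3, 2 → $t3=10+2=12
cmp $t3, 14  (cmp 12,14)
blt again: taken
srl $t5, $t5, 1 → $t5=0>>1=0
add $t3, $t3, 2 → $t3=12+2=14
cmp $t3, 14  (cmp 14,14)
blt again: not taken
sub $t5, $t5, 10 → $t5=0-10=-10
halt.
Total executed instructions: 24.

24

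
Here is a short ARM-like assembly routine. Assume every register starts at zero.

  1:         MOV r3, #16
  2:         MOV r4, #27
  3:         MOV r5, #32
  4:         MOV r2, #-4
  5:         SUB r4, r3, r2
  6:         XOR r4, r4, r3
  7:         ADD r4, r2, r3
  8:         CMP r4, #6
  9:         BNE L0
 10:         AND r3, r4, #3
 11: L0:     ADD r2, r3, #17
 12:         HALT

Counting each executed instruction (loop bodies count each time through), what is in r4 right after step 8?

after MOV r3, #16: r3=16
after MOV r4, #27: r4=27
after MOV r5, #32: r5=32
after MOV r2, #-4: r2=-4
after SUB r4, r3, r2: r4=16-(-4)=20
after XOR r4, r4, r3: r4=20^16=4
after ADD r4, r2, r3: r4=(-4)+16=12
CMP r4, #6  (cmp 12,6)
After step 8: r4 = 12.

12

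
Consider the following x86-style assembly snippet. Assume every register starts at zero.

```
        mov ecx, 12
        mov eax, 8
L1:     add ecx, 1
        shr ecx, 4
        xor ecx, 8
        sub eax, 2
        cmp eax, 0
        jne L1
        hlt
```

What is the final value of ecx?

after mov ecx, 12: ecx=12
after mov eax, 8: eax=8
after add ecx, 1: ecx=12+1=13
after shr ecx, 4: ecx=13>>4=0
after xor ecx, 8: ecx=0^8=8
after sub eax, 2: eax=8-2=6
cmp eax, 0  (cmp 6,0)
jne L1: taken
after add ecx, 1: ecx=8+1=9
after shr ecx, 4: ecx=9>>4=0
after xor ecx, 8: ecx=0^8=8
after sub eax, 2: eax=6-2=4
cmp eax, 0  (cmp 4,0)
jne L1: taken
after add ecx, 1: ecx=8+1=9
after shr ecx, 4: ecx=9>>4=0
after xor ecx, 8: ecx=0^8=8
after sub eax, 2: eax=4-2=2
cmp eax, 0  (cmp 2,0)
jne L1: taken
after add ecx, 1: ecx=8+1=9
after shr ecx, 4: ecx=9>>4=0
after xor ecx, 8: ecx=0^8=8
after sub eax, 2: eax=2-2=0
cmp eax, 0  (cmp 0,0)
jne L1: not taken
halt.

8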